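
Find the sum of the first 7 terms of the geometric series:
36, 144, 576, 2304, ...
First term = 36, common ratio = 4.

Sₙ = a(1 - rⁿ) / (1 - r)
S_7 = 36(1 - 4^7) / (1 - 4)
S_7 = 36(1 - 16384) / (-3)
S_7 = 196596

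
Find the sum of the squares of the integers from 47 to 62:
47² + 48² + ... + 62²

Use ∑_{k=1}^{n} k² = n(n+1)(2n+1)/6, then subtract the first 46 terms.
∑_{k=1}^{62} k² = 62×63×125/6 = 81375
∑_{k=1}^{46} k² = 46×47×93/6 = 33511
∑_{k=47}^{62} k² = 81375 - 33511 = 47864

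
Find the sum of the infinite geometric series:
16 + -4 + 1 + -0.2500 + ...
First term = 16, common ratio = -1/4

For |r| < 1, S = a / (1 - r)
S = 16 / (1 - (-1/4))
S = 16 / (5/4)
S = 64/5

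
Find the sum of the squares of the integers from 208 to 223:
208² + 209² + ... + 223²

Use ∑_{k=1}^{n} k² = n(n+1)(2n+1)/6, then subtract the first 207 terms.
∑_{k=1}^{223} k² = 223×224×447/6 = 3721424
∑_{k=1}^{207} k² = 207×208×415/6 = 2978040
∑_{k=208}^{223} k² = 3721424 - 2978040 = 743384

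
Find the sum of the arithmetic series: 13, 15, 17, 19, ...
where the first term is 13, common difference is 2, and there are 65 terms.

Sₙ = n/2 × (first + last)
Last term = a + (n-1)d = 13 + (65-1)×2 = 141
S_65 = 65/2 × (13 + 141)
S_65 = 65/2 × 154 = 5005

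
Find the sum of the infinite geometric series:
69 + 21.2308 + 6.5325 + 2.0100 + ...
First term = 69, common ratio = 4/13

For |r| < 1, S = a / (1 - r)
S = 69 / (1 - (4/13))
S = 69 / (9/13)
S = 299/3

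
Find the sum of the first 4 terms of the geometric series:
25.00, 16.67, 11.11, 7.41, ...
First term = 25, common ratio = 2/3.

Sₙ = a(1 - rⁿ) / (1 - r)
S_4 = 25(1 - (2/3)^4) / (1 - (2/3))
S_4 = 25(1 - (16/81)) / (1/3)
S_4 = 1625/27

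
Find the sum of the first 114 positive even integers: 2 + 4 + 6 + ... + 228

Sum of first n even numbers = n(n+1)
= 114×115
= 13110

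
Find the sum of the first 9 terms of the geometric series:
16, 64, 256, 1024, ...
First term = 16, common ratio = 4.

Sₙ = a(1 - rⁿ) / (1 - r)
S_9 = 16(1 - 4^9) / (1 - 4)
S_9 = 16(1 - 262144) / (-3)
S_9 = 1398096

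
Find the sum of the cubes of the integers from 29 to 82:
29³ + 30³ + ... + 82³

Use ∑_{k=1}^{n} k³ = [n(n+1)/2]², then subtract the first 28 terms.
∑_{k=1}^{82} k³ = [82×83/2]² = 3403² = 11580409
∑_{k=1}^{28} k³ = [28×29/2]² = 406² = 164836
∑_{k=29}^{82} k³ = 11580409 - 164836 = 11415573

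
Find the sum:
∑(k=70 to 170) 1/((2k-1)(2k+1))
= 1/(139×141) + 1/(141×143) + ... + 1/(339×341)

Partial fractions: 1/((2k-1)(2k+1)) = (1/2)[1/(2k-1) - 1/(2k+1)]
The series telescopes:
= (1/2)[1/139 - 1/341]
= 101/47399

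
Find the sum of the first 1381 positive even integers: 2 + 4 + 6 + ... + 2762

Sum of first n even numbers = n(n+1)
= 1381×1382
= 1908542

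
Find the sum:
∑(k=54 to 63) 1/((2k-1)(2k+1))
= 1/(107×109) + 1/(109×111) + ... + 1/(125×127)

Partial fractions: 1/((2k-1)(2k+1)) = (1/2)[1/(2k-1) - 1/(2k+1)]
The series telescopes:
= (1/2)[1/107 - 1/127]
= 10/13589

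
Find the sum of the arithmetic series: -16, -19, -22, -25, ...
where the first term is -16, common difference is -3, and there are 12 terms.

Sₙ = n/2 × (first + last)
Last term = a + (n-1)d = -16 + (12-1)×(-3) = -49
S_12 = 12/2 × (-16 + (-49))
S_12 = 12/2 × (-65) = -390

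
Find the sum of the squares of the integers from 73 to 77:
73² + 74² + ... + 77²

Use ∑_{k=1}^{n} k² = n(n+1)(2n+1)/6, then subtract the first 72 terms.
∑_{k=1}^{77} k² = 77×78×155/6 = 155155
∑_{k=1}^{72} k² = 72×73×145/6 = 127020
∑_{k=73}^{77} k² = 155155 - 127020 = 28135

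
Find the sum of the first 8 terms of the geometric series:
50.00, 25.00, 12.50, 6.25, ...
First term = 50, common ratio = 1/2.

Sₙ = a(1 - rⁿ) / (1 - r)
S_8 = 50(1 - (1/2)^8) / (1 - (1/2))
S_8 = 50(1 - (1/256)) / (1/2)
S_8 = 6375/64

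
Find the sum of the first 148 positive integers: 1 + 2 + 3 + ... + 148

Formula: ∑k = n(n+1)/2
= 148×149/2
= 22052/2
= 11026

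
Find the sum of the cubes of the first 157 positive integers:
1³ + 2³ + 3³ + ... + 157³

Formula: ∑k³ = [n(n+1)/2]²
= [157×158/2]²
= 12403²
= 153834409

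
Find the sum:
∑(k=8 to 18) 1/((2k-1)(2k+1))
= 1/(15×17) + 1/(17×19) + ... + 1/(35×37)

Partial fractions: 1/((2k-1)(2k+1)) = (1/2)[1/(2k-1) - 1/(2k+1)]
The series telescopes:
= (1/2)[1/15 - 1/37]
= 11/555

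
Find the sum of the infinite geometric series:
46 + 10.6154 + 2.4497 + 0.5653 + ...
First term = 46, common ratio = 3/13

For |r| < 1, S = a / (1 - r)
S = 46 / (1 - (3/13))
S = 46 / (10/13)
S = 299/5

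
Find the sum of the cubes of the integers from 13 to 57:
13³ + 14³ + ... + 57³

Use ∑_{k=1}^{n} k³ = [n(n+1)/2]², then subtract the first 12 terms.
∑_{k=1}^{57} k³ = [57×58/2]² = 1653² = 2732409
∑_{k=1}^{12} k³ = [12×13/2]² = 78² = 6084
∑_{k=13}^{57} k³ = 2732409 - 6084 = 2726325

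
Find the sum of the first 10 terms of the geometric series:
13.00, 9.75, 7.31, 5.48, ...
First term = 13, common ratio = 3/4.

Sₙ = a(1 - rⁿ) / (1 - r)
S_10 = 13(1 - (3/4)^10) / (1 - (3/4))
S_10 = 13(1 - (59049/1048576)) / (1/4)
S_10 = 12863851/262144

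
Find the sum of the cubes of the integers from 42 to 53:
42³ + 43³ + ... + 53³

Use ∑_{k=1}^{n} k³ = [n(n+1)/2]², then subtract the first 41 terms.
∑_{k=1}^{53} k³ = [53×54/2]² = 1431² = 2047761
∑_{k=1}^{41} k³ = [41×42/2]² = 861² = 741321
∑_{k=42}^{53} k³ = 2047761 - 741321 = 1306440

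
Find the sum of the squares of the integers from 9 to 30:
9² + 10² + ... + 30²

Use ∑_{k=1}^{n} k² = n(n+1)(2n+1)/6, then subtract the first 8 terms.
∑_{k=1}^{30} k² = 30×31×61/6 = 9455
∑_{k=1}^{8} k² = 8×9×17/6 = 204
∑_{k=9}^{30} k² = 9455 - 204 = 9251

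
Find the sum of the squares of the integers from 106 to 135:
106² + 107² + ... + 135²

Use ∑_{k=1}^{n} k² = n(n+1)(2n+1)/6, then subtract the first 105 terms.
∑_{k=1}^{135} k² = 135×136×271/6 = 829260
∑_{k=1}^{105} k² = 105×106×211/6 = 391405
∑_{k=106}^{135} k² = 829260 - 391405 = 437855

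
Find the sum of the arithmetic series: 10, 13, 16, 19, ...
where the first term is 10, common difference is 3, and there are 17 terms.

Sₙ = n/2 × (first + last)
Last term = a + (n-1)d = 10 + (17-1)×3 = 58
S_17 = 17/2 × (10 + 58)
S_17 = 17/2 × 68 = 578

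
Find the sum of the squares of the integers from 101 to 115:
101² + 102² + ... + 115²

Use ∑_{k=1}^{n} k² = n(n+1)(2n+1)/6, then subtract the first 100 terms.
∑_{k=1}^{115} k² = 115×116×231/6 = 513590
∑_{k=1}^{100} k² = 100×101×201/6 = 338350
∑_{k=101}^{115} k² = 513590 - 338350 = 175240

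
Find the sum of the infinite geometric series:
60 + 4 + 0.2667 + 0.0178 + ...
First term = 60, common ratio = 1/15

For |r| < 1, S = a / (1 - r)
S = 60 / (1 - (1/15))
S = 60 / (14/15)
S = 450/7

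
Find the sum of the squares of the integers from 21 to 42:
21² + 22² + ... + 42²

Use ∑_{k=1}^{n} k² = n(n+1)(2n+1)/6, then subtract the first 20 terms.
∑_{k=1}^{42} k² = 42×43×85/6 = 25585
∑_{k=1}^{20} k² = 20×21×41/6 = 2870
∑_{k=21}^{42} k² = 25585 - 2870 = 22715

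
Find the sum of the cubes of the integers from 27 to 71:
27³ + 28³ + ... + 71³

Use ∑_{k=1}^{n} k³ = [n(n+1)/2]², then subtract the first 26 terms.
∑_{k=1}^{71} k³ = [71×72/2]² = 2556² = 6533136
∑_{k=1}^{26} k³ = [26×27/2]² = 351² = 123201
∑_{k=27}^{71} k³ = 6533136 - 123201 = 6409935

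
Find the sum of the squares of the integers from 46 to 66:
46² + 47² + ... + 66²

Use ∑_{k=1}^{n} k² = n(n+1)(2n+1)/6, then subtract the first 45 terms.
∑_{k=1}^{66} k² = 66×67×133/6 = 98021
∑_{k=1}^{45} k² = 45×46×91/6 = 31395
∑_{k=46}^{66} k² = 98021 - 31395 = 66626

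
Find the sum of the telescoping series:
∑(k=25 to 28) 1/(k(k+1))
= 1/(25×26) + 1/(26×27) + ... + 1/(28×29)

Partial fractions: 1/(k(k+1)) = 1/k - 1/(k+1)
The series telescopes:
= (1/25 - 1/26) + (1/26 - 1/27) + ... + (1/28 - 1/29)
= 1/25 - 1/29
= 4/725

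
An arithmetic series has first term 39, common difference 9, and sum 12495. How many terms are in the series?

Using S = n/2 × [2a + (n-1)d]
12495 = n/2 × [2(39) + (n-1)(9)]
12495 = n/2 × [78 + 9n - 9]
24990 = n × [69 + 9n]
9n² + (69)n - 24990 = 0
Discriminant: Δ = (69)² - 4(9)(-24990) = 4761 + 899640 = 904401
√Δ = 951
n = [-(69) + √Δ] / (2·9) = (-69 + 951) / 18 = 882 / 18 = 49
(The negative root is discarded since n must be a positive integer.)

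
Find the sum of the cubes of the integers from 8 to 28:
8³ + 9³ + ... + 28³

Use ∑_{k=1}^{n} k³ = [n(n+1)/2]², then subtract the first 7 terms.
∑_{k=1}^{28} k³ = [28×29/2]² = 406² = 164836
∑_{k=1}^{7} k³ = [7×8/2]² = 28² = 784
∑_{k=8}^{28} k³ = 164836 - 784 = 164052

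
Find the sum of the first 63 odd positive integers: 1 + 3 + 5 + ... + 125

Sum of first n odd numbers = n²
= 63²
= 3969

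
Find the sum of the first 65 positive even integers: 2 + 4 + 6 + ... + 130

Sum of first n even numbers = n(n+1)
= 65×66
= 4290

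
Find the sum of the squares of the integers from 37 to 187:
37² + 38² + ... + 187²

Use ∑_{k=1}^{n} k² = n(n+1)(2n+1)/6, then subtract the first 36 terms.
∑_{k=1}^{187} k² = 187×188×375/6 = 2197250
∑_{k=1}^{36} k² = 36×37×73/6 = 16206
∑_{k=37}^{187} k² = 2197250 - 16206 = 2181044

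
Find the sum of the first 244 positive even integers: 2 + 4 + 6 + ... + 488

Sum of first n even numbers = n(n+1)
= 244×245
= 59780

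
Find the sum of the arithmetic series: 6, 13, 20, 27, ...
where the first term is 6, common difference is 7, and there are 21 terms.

Sₙ = n/2 × (first + last)
Last term = a + (n-1)d = 6 + (21-1)×7 = 146
S_21 = 21/2 × (6 + 146)
S_21 = 21/2 × 152 = 1596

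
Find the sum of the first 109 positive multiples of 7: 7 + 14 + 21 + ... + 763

Factor out 7: = 7(1 + 2 + ... + 109) = 7 × n(n+1)/2
= 7 × 109×110/2
= 7 × 5995
= 41965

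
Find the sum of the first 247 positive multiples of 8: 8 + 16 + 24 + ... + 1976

Factor out 8: = 8(1 + 2 + ... + 247) = 8 × n(n+1)/2
= 8 × 247×248/2
= 8 × 30628
= 245024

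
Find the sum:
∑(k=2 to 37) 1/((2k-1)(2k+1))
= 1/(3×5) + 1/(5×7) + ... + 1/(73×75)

Partial fractions: 1/((2k-1)(2k+1)) = (1/2)[1/(2k-1) - 1/(2k+1)]
The series telescopes:
= (1/2)[1/3 - 1/75]
= 4/25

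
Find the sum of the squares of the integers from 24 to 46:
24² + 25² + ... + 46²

Use ∑_{k=1}^{n} k² = n(n+1)(2n+1)/6, then subtract the first 23 terms.
∑_{k=1}^{46} k² = 46×47×93/6 = 33511
∑_{k=1}^{23} k² = 23×24×47/6 = 4324
∑_{k=24}^{46} k² = 33511 - 4324 = 29187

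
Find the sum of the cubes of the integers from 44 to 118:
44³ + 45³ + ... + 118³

Use ∑_{k=1}^{n} k³ = [n(n+1)/2]², then subtract the first 43 terms.
∑_{k=1}^{118} k³ = [118×119/2]² = 7021² = 49294441
∑_{k=1}^{43} k³ = [43×44/2]² = 946² = 894916
∑_{k=44}^{118} k³ = 49294441 - 894916 = 48399525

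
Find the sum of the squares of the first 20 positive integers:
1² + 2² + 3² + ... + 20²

Formula: ∑k² = n(n+1)(2n+1)/6
= 20×21×41/6
= 17220/6
= 2870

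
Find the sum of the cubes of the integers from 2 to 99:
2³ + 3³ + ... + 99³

Use ∑_{k=1}^{n} k³ = [n(n+1)/2]², then subtract the first 1 terms.
∑_{k=1}^{99} k³ = [99×100/2]² = 4950² = 24502500
∑_{k=1}^{1} k³ = [1×2/2]² = 1² = 1
∑_{k=2}^{99} k³ = 24502500 - 1 = 24502499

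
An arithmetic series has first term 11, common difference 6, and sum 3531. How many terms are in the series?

Using S = n/2 × [2a + (n-1)d]
3531 = n/2 × [2(11) + (n-1)(6)]
3531 = n/2 × [22 + 6n - 6]
7062 = n × [16 + 6n]
6n² + (16)n - 7062 = 0
Discriminant: Δ = (16)² - 4(6)(-7062) = 256 + 169488 = 169744
√Δ = 412
n = [-(16) + √Δ] / (2·6) = (-16 + 412) / 12 = 396 / 12 = 33
(The negative root is discarded since n must be a positive integer.)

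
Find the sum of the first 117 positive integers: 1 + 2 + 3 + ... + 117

Formula: ∑k = n(n+1)/2
= 117×118/2
= 13806/2
= 6903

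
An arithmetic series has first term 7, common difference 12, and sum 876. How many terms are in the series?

Using S = n/2 × [2a + (n-1)d]
876 = n/2 × [2(7) + (n-1)(12)]
876 = n/2 × [14 + 12n - 12]
1752 = n × [2 + 12n]
12n² + (2)n - 1752 = 0
Discriminant: Δ = (2)² - 4(12)(-1752) = 4 + 84096 = 84100
√Δ = 290
n = [-(2) + √Δ] / (2·12) = (-2 + 290) / 24 = 288 / 24 = 12
(The negative root is discarded since n must be a positive integer.)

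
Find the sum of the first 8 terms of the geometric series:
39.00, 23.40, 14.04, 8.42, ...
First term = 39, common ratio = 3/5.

Sₙ = a(1 - rⁿ) / (1 - r)
S_8 = 39(1 - (3/5)^8) / (1 - (3/5))
S_8 = 39(1 - (6561/390625)) / (2/5)
S_8 = 7489248/78125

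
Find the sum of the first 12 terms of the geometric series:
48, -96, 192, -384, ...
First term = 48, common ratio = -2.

Sₙ = a(1 - rⁿ) / (1 - r)
S_12 = 48(1 - (-2)^12) / (1 - (-2))
S_12 = 48(1 - 4096) / (3)
S_12 = -65520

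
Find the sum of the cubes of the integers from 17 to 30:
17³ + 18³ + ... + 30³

Use ∑_{k=1}^{n} k³ = [n(n+1)/2]², then subtract the first 16 terms.
∑_{k=1}^{30} k³ = [30×31/2]² = 465² = 216225
∑_{k=1}^{16} k³ = [16×17/2]² = 136² = 18496
∑_{k=17}^{30} k³ = 216225 - 18496 = 197729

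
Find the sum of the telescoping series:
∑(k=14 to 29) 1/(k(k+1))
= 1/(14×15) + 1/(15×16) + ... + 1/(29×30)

Partial fractions: 1/(k(k+1)) = 1/k - 1/(k+1)
The series telescopes:
= (1/14 - 1/15) + (1/15 - 1/16) + ... + (1/29 - 1/30)
= 1/14 - 1/30
= 4/105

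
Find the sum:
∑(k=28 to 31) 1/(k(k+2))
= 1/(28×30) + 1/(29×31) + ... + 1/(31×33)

Partial fractions: 1/(k(k+2)) = (1/2)[1/k - 1/(k+2)]
Telescoping leaves the first two and last two terms:
= (1/2)[1/28 + 1/29 - 1/32 - 1/33]
= 1853/428736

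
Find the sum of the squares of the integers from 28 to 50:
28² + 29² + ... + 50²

Use ∑_{k=1}^{n} k² = n(n+1)(2n+1)/6, then subtract the first 27 terms.
∑_{k=1}^{50} k² = 50×51×101/6 = 42925
∑_{k=1}^{27} k² = 27×28×55/6 = 6930
∑_{k=28}^{50} k² = 42925 - 6930 = 35995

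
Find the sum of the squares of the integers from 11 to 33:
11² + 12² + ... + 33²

Use ∑_{k=1}^{n} k² = n(n+1)(2n+1)/6, then subtract the first 10 terms.
∑_{k=1}^{33} k² = 33×34×67/6 = 12529
∑_{k=1}^{10} k² = 10×11×21/6 = 385
∑_{k=11}^{33} k² = 12529 - 385 = 12144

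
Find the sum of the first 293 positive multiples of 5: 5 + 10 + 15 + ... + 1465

Factor out 5: = 5(1 + 2 + ... + 293) = 5 × n(n+1)/2
= 5 × 293×294/2
= 5 × 43071
= 215355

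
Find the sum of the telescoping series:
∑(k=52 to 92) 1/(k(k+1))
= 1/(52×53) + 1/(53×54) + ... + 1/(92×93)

Partial fractions: 1/(k(k+1)) = 1/k - 1/(k+1)
The series telescopes:
= (1/52 - 1/53) + (1/53 - 1/54) + ... + (1/92 - 1/93)
= 1/52 - 1/93
= 41/4836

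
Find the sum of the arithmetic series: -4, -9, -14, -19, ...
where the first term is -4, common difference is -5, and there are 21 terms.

Sₙ = n/2 × (first + last)
Last term = a + (n-1)d = -4 + (21-1)×(-5) = -104
S_21 = 21/2 × (-4 + (-104))
S_21 = 21/2 × (-108) = -1134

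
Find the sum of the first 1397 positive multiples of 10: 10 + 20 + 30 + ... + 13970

Factor out 10: = 10(1 + 2 + ... + 1397) = 10 × n(n+1)/2
= 10 × 1397×1398/2
= 10 × 976503
= 9765030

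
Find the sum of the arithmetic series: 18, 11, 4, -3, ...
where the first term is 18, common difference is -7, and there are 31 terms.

Sₙ = n/2 × (first + last)
Last term = a + (n-1)d = 18 + (31-1)×(-7) = -192
S_31 = 31/2 × (18 + (-192))
S_31 = 31/2 × (-174) = -2697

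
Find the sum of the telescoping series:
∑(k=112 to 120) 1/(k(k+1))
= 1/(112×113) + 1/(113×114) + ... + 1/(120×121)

Partial fractions: 1/(k(k+1)) = 1/k - 1/(k+1)
The series telescopes:
= (1/112 - 1/113) + (1/113 - 1/114) + ... + (1/120 - 1/121)
= 1/112 - 1/121
= 9/13552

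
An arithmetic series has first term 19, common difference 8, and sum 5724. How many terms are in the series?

Using S = n/2 × [2a + (n-1)d]
5724 = n/2 × [2(19) + (n-1)(8)]
5724 = n/2 × [38 + 8n - 8]
11448 = n × [30 + 8n]
8n² + (30)n - 11448 = 0
Discriminant: Δ = (30)² - 4(8)(-11448) = 900 + 366336 = 367236
√Δ = 606
n = [-(30) + √Δ] / (2·8) = (-30 + 606) / 16 = 576 / 16 = 36
(The negative root is discarded since n must be a positive integer.)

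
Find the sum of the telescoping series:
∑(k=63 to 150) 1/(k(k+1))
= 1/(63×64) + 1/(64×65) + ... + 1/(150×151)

Partial fractions: 1/(k(k+1)) = 1/k - 1/(k+1)
The series telescopes:
= (1/63 - 1/64) + (1/64 - 1/65) + ... + (1/150 - 1/151)
= 1/63 - 1/151
= 88/9513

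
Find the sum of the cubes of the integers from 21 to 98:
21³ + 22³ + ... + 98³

Use ∑_{k=1}^{n} k³ = [n(n+1)/2]², then subtract the first 20 terms.
∑_{k=1}^{98} k³ = [98×99/2]² = 4851² = 23532201
∑_{k=1}^{20} k³ = [20×21/2]² = 210² = 44100
∑_{k=21}^{98} k³ = 23532201 - 44100 = 23488101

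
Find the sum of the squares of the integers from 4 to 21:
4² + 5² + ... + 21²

Use ∑_{k=1}^{n} k² = n(n+1)(2n+1)/6, then subtract the first 3 terms.
∑_{k=1}^{21} k² = 21×22×43/6 = 3311
∑_{k=1}^{3} k² = 3×4×7/6 = 14
∑_{k=4}^{21} k² = 3311 - 14 = 3297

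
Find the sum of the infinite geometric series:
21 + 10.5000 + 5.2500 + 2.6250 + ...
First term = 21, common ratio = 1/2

For |r| < 1, S = a / (1 - r)
S = 21 / (1 - (1/2))
S = 21 / (1/2)
S = 42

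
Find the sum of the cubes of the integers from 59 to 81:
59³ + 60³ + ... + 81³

Use ∑_{k=1}^{n} k³ = [n(n+1)/2]², then subtract the first 58 terms.
∑_{k=1}^{81} k³ = [81×82/2]² = 3321² = 11029041
∑_{k=1}^{58} k³ = [58×59/2]² = 1711² = 2927521
∑_{k=59}^{81} k³ = 11029041 - 2927521 = 8101520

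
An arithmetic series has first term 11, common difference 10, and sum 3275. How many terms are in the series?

Using S = n/2 × [2a + (n-1)d]
3275 = n/2 × [2(11) + (n-1)(10)]
3275 = n/2 × [22 + 10n - 10]
6550 = n × [12 + 10n]
10n² + (12)n - 6550 = 0
Discriminant: Δ = (12)² - 4(10)(-6550) = 144 + 262000 = 262144
√Δ = 512
n = [-(12) + √Δ] / (2·10) = (-12 + 512) / 20 = 500 / 20 = 25
(The negative root is discarded since n must be a positive integer.)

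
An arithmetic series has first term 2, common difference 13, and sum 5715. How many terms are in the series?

Using S = n/2 × [2a + (n-1)d]
5715 = n/2 × [2(2) + (n-1)(13)]
5715 = n/2 × [4 + 13n - 13]
11430 = n × [-9 + 13n]
13n² + (-9)n - 11430 = 0
Discriminant: Δ = (-9)² - 4(13)(-11430) = 81 + 594360 = 594441
√Δ = 771
n = [-(-9) + √Δ] / (2·13) = (9 + 771) / 26 = 780 / 26 = 30
(The negative root is discarded since n must be a positive integer.)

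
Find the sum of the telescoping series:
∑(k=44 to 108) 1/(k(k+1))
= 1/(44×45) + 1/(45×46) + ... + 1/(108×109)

Partial fractions: 1/(k(k+1)) = 1/k - 1/(k+1)
The series telescopes:
= (1/44 - 1/45) + (1/45 - 1/46) + ... + (1/108 - 1/109)
= 1/44 - 1/109
= 65/4796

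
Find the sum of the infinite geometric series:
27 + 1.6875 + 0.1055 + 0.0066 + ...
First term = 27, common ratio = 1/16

For |r| < 1, S = a / (1 - r)
S = 27 / (1 - (1/16))
S = 27 / (15/16)
S = 144/5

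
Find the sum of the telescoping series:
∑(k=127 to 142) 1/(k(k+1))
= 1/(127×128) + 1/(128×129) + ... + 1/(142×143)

Partial fractions: 1/(k(k+1)) = 1/k - 1/(k+1)
The series telescopes:
= (1/127 - 1/128) + (1/128 - 1/129) + ... + (1/142 - 1/143)
= 1/127 - 1/143
= 16/18161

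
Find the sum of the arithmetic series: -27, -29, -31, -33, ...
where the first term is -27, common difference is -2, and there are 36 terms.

Sₙ = n/2 × (first + last)
Last term = a + (n-1)d = -27 + (36-1)×(-2) = -97
S_36 = 36/2 × (-27 + (-97))
S_36 = 36/2 × (-124) = -2232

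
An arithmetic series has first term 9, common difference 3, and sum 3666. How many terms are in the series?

Using S = n/2 × [2a + (n-1)d]
3666 = n/2 × [2(9) + (n-1)(3)]
3666 = n/2 × [18 + 3n - 3]
7332 = n × [15 + 3n]
3n² + (15)n - 7332 = 0
Discriminant: Δ = (15)² - 4(3)(-7332) = 225 + 87984 = 88209
√Δ = 297
n = [-(15) + √Δ] / (2·3) = (-15 + 297) / 6 = 282 / 6 = 47
(The negative root is discarded since n must be a positive integer.)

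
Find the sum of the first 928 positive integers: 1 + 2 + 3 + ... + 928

Formula: ∑k = n(n+1)/2
= 928×929/2
= 862112/2
= 431056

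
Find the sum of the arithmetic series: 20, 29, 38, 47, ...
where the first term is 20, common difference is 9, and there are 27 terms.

Sₙ = n/2 × (first + last)
Last term = a + (n-1)d = 20 + (27-1)×9 = 254
S_27 = 27/2 × (20 + 254)
S_27 = 27/2 × 274 = 3699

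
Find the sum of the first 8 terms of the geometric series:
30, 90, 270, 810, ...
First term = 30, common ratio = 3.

Sₙ = a(1 - rⁿ) / (1 - r)
S_8 = 30(1 - 3^8) / (1 - 3)
S_8 = 30(1 - 6561) / (-2)
S_8 = 98400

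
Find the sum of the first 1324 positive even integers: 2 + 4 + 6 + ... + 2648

Sum of first n even numbers = n(n+1)
= 1324×1325
= 1754300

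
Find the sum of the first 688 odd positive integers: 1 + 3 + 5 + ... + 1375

Sum of first n odd numbers = n²
= 688²
= 473344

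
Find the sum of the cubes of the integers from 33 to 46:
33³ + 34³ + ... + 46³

Use ∑_{k=1}^{n} k³ = [n(n+1)/2]², then subtract the first 32 terms.
∑_{k=1}^{46} k³ = [46×47/2]² = 1081² = 1168561
∑_{k=1}^{32} k³ = [32×33/2]² = 528² = 278784
∑_{k=33}^{46} k³ = 1168561 - 278784 = 889777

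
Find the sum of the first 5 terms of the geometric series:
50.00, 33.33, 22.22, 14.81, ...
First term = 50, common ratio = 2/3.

Sₙ = a(1 - rⁿ) / (1 - r)
S_5 = 50(1 - (2/3)^5) / (1 - (2/3))
S_5 = 50(1 - (32/243)) / (1/3)
S_5 = 10550/81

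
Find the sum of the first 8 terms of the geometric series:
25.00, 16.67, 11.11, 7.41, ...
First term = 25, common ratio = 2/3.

Sₙ = a(1 - rⁿ) / (1 - r)
S_8 = 25(1 - (2/3)^8) / (1 - (2/3))
S_8 = 25(1 - (256/6561)) / (1/3)
S_8 = 157625/2187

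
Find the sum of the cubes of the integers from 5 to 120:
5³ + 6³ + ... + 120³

Use ∑_{k=1}^{n} k³ = [n(n+1)/2]², then subtract the first 4 terms.
∑_{k=1}^{120} k³ = [120×121/2]² = 7260² = 52707600
∑_{k=1}^{4} k³ = [4×5/2]² = 10² = 100
∑_{k=5}^{120} k³ = 52707600 - 100 = 52707500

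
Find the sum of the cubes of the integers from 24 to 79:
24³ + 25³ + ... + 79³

Use ∑_{k=1}^{n} k³ = [n(n+1)/2]², then subtract the first 23 terms.
∑_{k=1}^{79} k³ = [79×80/2]² = 3160² = 9985600
∑_{k=1}^{23} k³ = [23×24/2]² = 276² = 76176
∑_{k=24}^{79} k³ = 9985600 - 76176 = 9909424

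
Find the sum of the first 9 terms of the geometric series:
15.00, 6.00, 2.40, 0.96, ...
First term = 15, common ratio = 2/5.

Sₙ = a(1 - rⁿ) / (1 - r)
S_9 = 15(1 - (2/5)^9) / (1 - (2/5))
S_9 = 15(1 - (512/1953125)) / (3/5)
S_9 = 1952613/78125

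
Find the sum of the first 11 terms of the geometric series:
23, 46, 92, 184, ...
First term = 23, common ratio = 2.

Sₙ = a(1 - rⁿ) / (1 - r)
S_11 = 23(1 - 2^11) / (1 - 2)
S_11 = 23(1 - 2048) / (-1)
S_11 = 47081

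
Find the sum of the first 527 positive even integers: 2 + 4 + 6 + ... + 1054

Sum of first n even numbers = n(n+1)
= 527×528
= 278256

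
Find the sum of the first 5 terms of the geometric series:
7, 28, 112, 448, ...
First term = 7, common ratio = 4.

Sₙ = a(1 - rⁿ) / (1 - r)
S_5 = 7(1 - 4^5) / (1 - 4)
S_5 = 7(1 - 1024) / (-3)
S_5 = 2387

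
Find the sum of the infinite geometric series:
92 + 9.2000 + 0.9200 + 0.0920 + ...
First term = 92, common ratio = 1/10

For |r| < 1, S = a / (1 - r)
S = 92 / (1 - (1/10))
S = 92 / (9/10)
S = 920/9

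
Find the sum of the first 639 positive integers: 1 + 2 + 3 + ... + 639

Formula: ∑k = n(n+1)/2
= 639×640/2
= 408960/2
= 204480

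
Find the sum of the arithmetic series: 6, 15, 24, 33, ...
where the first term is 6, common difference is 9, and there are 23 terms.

Sₙ = n/2 × (first + last)
Last term = a + (n-1)d = 6 + (23-1)×9 = 204
S_23 = 23/2 × (6 + 204)
S_23 = 23/2 × 210 = 2415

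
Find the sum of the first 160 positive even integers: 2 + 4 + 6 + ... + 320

Sum of first n even numbers = n(n+1)
= 160×161
= 25760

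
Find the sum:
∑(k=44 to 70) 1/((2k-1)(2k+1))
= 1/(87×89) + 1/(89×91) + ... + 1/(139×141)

Partial fractions: 1/((2k-1)(2k+1)) = (1/2)[1/(2k-1) - 1/(2k+1)]
The series telescopes:
= (1/2)[1/87 - 1/141]
= 3/1363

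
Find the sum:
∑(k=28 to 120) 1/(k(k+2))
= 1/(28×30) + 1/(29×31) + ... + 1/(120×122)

Partial fractions: 1/(k(k+2)) = (1/2)[1/k - 1/(k+2)]
Telescoping leaves the first two and last two terms:
= (1/2)[1/28 + 1/29 - 1/121 - 1/122]
= 322059/11986744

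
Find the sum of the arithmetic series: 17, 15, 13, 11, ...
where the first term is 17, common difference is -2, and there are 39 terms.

Sₙ = n/2 × (first + last)
Last term = a + (n-1)d = 17 + (39-1)×(-2) = -59
S_39 = 39/2 × (17 + (-59))
S_39 = 39/2 × (-42) = -819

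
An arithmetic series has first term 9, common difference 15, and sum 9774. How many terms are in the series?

Using S = n/2 × [2a + (n-1)d]
9774 = n/2 × [2(9) + (n-1)(15)]
9774 = n/2 × [18 + 15n - 15]
19548 = n × [3 + 15n]
15n² + (3)n - 19548 = 0
Discriminant: Δ = (3)² - 4(15)(-19548) = 9 + 1172880 = 1172889
√Δ = 1083
n = [-(3) + √Δ] / (2·15) = (-3 + 1083) / 30 = 1080 / 30 = 36
(The negative root is discarded since n must be a positive integer.)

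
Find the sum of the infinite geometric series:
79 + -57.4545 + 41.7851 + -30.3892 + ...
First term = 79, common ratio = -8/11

For |r| < 1, S = a / (1 - r)
S = 79 / (1 - (-8/11))
S = 79 / (19/11)
S = 869/19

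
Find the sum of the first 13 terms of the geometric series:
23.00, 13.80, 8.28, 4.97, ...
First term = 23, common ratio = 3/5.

Sₙ = a(1 - rⁿ) / (1 - r)
S_13 = 23(1 - (3/5)^13) / (1 - (3/5))
S_13 = 23(1 - (1594323/1220703125)) / (2/5)
S_13 = 14019751223/244140625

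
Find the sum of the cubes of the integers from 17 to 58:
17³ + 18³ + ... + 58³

Use ∑_{k=1}^{n} k³ = [n(n+1)/2]², then subtract the first 16 terms.
∑_{k=1}^{58} k³ = [58×59/2]² = 1711² = 2927521
∑_{k=1}^{16} k³ = [16×17/2]² = 136² = 18496
∑_{k=17}^{58} k³ = 2927521 - 18496 = 2909025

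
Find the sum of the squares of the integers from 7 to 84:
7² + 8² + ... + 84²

Use ∑_{k=1}^{n} k² = n(n+1)(2n+1)/6, then subtract the first 6 terms.
∑_{k=1}^{84} k² = 84×85×169/6 = 201110
∑_{k=1}^{6} k² = 6×7×13/6 = 91
∑_{k=7}^{84} k² = 201110 - 91 = 201019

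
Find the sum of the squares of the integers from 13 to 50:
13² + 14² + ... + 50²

Use ∑_{k=1}^{n} k² = n(n+1)(2n+1)/6, then subtract the first 12 terms.
∑_{k=1}^{50} k² = 50×51×101/6 = 42925
∑_{k=1}^{12} k² = 12×13×25/6 = 650
∑_{k=13}^{50} k² = 42925 - 650 = 42275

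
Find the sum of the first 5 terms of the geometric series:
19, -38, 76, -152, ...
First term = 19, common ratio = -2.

Sₙ = a(1 - rⁿ) / (1 - r)
S_5 = 19(1 - (-2)^5) / (1 - (-2))
S_5 = 19(1 - (-32)) / (3)
S_5 = 209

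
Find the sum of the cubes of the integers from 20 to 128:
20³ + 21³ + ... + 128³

Use ∑_{k=1}^{n} k³ = [n(n+1)/2]², then subtract the first 19 terms.
∑_{k=1}^{128} k³ = [128×129/2]² = 8256² = 68161536
∑_{k=1}^{19} k³ = [19×20/2]² = 190² = 36100
∑_{k=20}^{128} k³ = 68161536 - 36100 = 68125436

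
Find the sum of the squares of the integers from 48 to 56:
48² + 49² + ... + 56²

Use ∑_{k=1}^{n} k² = n(n+1)(2n+1)/6, then subtract the first 47 terms.
∑_{k=1}^{56} k² = 56×57×113/6 = 60116
∑_{k=1}^{47} k² = 47×48×95/6 = 35720
∑_{k=48}^{56} k² = 60116 - 35720 = 24396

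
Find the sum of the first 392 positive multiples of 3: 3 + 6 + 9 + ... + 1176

Factor out 3: = 3(1 + 2 + ... + 392) = 3 × n(n+1)/2
= 3 × 392×393/2
= 3 × 77028
= 231084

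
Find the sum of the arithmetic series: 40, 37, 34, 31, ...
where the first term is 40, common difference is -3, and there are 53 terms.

Sₙ = n/2 × (first + last)
Last term = a + (n-1)d = 40 + (53-1)×(-3) = -116
S_53 = 53/2 × (40 + (-116))
S_53 = 53/2 × (-76) = -2014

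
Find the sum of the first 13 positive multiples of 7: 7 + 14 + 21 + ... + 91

Factor out 7: = 7(1 + 2 + ... + 13) = 7 × n(n+1)/2
= 7 × 13×14/2
= 7 × 91
= 637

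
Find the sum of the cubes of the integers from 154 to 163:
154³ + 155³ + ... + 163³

Use ∑_{k=1}^{n} k³ = [n(n+1)/2]², then subtract the first 153 terms.
∑_{k=1}^{163} k³ = [163×164/2]² = 13366² = 178649956
∑_{k=1}^{153} k³ = [153×154/2]² = 11781² = 138791961
∑_{k=154}^{163} k³ = 178649956 - 138791961 = 39857995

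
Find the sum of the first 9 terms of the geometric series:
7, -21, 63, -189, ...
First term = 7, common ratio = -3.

Sₙ = a(1 - rⁿ) / (1 - r)
S_9 = 7(1 - (-3)^9) / (1 - (-3))
S_9 = 7(1 - (-19683)) / (4)
S_9 = 34447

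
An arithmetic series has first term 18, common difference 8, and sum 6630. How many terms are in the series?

Using S = n/2 × [2a + (n-1)d]
6630 = n/2 × [2(18) + (n-1)(8)]
6630 = n/2 × [36 + 8n - 8]
13260 = n × [28 + 8n]
8n² + (28)n - 13260 = 0
Discriminant: Δ = (28)² - 4(8)(-13260) = 784 + 424320 = 425104
√Δ = 652
n = [-(28) + √Δ] / (2·8) = (-28 + 652) / 16 = 624 / 16 = 39
(The negative root is discarded since n must be a positive integer.)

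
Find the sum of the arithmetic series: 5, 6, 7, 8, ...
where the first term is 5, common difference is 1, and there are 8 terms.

Sₙ = n/2 × (first + last)
Last term = a + (n-1)d = 5 + (8-1)×1 = 12
S_8 = 8/2 × (5 + 12)
S_8 = 8/2 × 17 = 68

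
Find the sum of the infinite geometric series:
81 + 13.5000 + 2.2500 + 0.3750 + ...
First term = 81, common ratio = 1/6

For |r| < 1, S = a / (1 - r)
S = 81 / (1 - (1/6))
S = 81 / (5/6)
S = 486/5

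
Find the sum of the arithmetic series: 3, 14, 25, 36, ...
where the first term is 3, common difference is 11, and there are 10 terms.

Sₙ = n/2 × (first + last)
Last term = a + (n-1)d = 3 + (10-1)×11 = 102
S_10 = 10/2 × (3 + 102)
S_10 = 10/2 × 105 = 525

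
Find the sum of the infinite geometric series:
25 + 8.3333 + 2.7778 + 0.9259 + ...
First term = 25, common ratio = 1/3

For |r| < 1, S = a / (1 - r)
S = 25 / (1 - (1/3))
S = 25 / (2/3)
S = 75/2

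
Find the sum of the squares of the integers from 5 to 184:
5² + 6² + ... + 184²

Use ∑_{k=1}^{n} k² = n(n+1)(2n+1)/6, then subtract the first 4 terms.
∑_{k=1}^{184} k² = 184×185×369/6 = 2093460
∑_{k=1}^{4} k² = 4×5×9/6 = 30
∑_{k=5}^{184} k² = 2093460 - 30 = 2093430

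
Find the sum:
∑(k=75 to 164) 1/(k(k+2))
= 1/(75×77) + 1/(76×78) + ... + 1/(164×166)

Partial fractions: 1/(k(k+2)) = (1/2)[1/k - 1/(k+2)]
Telescoping leaves the first two and last two terms:
= (1/2)[1/75 + 1/76 - 1/165 - 1/166]
= 24991/3469400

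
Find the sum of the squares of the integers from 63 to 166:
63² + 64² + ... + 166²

Use ∑_{k=1}^{n} k² = n(n+1)(2n+1)/6, then subtract the first 62 terms.
∑_{k=1}^{166} k² = 166×167×333/6 = 1538571
∑_{k=1}^{62} k² = 62×63×125/6 = 81375
∑_{k=63}^{166} k² = 1538571 - 81375 = 1457196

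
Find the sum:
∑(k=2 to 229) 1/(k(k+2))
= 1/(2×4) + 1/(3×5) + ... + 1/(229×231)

Partial fractions: 1/(k(k+2)) = (1/2)[1/k - 1/(k+2)]
Telescoping leaves the first two and last two terms:
= (1/2)[1/2 + 1/3 - 1/230 - 1/231]
= 21907/53130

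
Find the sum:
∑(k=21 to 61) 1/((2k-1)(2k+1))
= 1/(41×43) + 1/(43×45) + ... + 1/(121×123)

Partial fractions: 1/((2k-1)(2k+1)) = (1/2)[1/(2k-1) - 1/(2k+1)]
The series telescopes:
= (1/2)[1/41 - 1/123]
= 1/123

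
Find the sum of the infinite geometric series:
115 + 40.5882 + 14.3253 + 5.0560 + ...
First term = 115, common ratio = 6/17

For |r| < 1, S = a / (1 - r)
S = 115 / (1 - (6/17))
S = 115 / (11/17)
S = 1955/11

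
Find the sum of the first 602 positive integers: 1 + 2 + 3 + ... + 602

Formula: ∑k = n(n+1)/2
= 602×603/2
= 363006/2
= 181503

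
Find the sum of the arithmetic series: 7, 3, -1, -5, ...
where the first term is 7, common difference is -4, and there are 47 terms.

Sₙ = n/2 × (first + last)
Last term = a + (n-1)d = 7 + (47-1)×(-4) = -177
S_47 = 47/2 × (7 + (-177))
S_47 = 47/2 × (-170) = -3995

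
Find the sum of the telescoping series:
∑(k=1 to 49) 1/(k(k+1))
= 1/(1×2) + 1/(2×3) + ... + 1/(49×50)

Partial fractions: 1/(k(k+1)) = 1/k - 1/(k+1)
The series telescopes:
= (1/1 - 1/2) + (1/2 - 1/3) + ... + (1/49 - 1/50)
= 1/1 - 1/50
= 49/50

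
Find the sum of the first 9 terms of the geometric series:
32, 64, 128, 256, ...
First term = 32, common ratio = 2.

Sₙ = a(1 - rⁿ) / (1 - r)
S_9 = 32(1 - 2^9) / (1 - 2)
S_9 = 32(1 - 512) / (-1)
S_9 = 16352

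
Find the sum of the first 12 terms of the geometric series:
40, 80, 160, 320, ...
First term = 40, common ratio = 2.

Sₙ = a(1 - rⁿ) / (1 - r)
S_12 = 40(1 - 2^12) / (1 - 2)
S_12 = 40(1 - 4096) / (-1)
S_12 = 163800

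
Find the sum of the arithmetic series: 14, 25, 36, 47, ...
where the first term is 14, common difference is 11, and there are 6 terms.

Sₙ = n/2 × (first + last)
Last term = a + (n-1)d = 14 + (6-1)×11 = 69
S_6 = 6/2 × (14 + 69)
S_6 = 6/2 × 83 = 249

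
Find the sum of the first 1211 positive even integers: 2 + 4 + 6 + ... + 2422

Sum of first n even numbers = n(n+1)
= 1211×1212
= 1467732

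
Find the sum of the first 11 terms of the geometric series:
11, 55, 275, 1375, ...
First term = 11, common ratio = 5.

Sₙ = a(1 - rⁿ) / (1 - r)
S_11 = 11(1 - 5^11) / (1 - 5)
S_11 = 11(1 - 48828125) / (-4)
S_11 = 134277341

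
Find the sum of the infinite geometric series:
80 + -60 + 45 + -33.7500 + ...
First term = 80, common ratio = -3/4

For |r| < 1, S = a / (1 - r)
S = 80 / (1 - (-3/4))
S = 80 / (7/4)
S = 320/7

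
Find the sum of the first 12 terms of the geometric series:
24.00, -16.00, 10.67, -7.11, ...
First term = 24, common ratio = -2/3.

Sₙ = a(1 - rⁿ) / (1 - r)
S_12 = 24(1 - (-2/3)^12) / (1 - (-2/3))
S_12 = 24(1 - (4096/531441)) / (5/3)
S_12 = 843752/59049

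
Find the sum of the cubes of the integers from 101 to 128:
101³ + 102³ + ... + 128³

Use ∑_{k=1}^{n} k³ = [n(n+1)/2]², then subtract the first 100 terms.
∑_{k=1}^{128} k³ = [128×129/2]² = 8256² = 68161536
∑_{k=1}^{100} k³ = [100×101/2]² = 5050² = 25502500
∑_{k=101}^{128} k³ = 68161536 - 25502500 = 42659036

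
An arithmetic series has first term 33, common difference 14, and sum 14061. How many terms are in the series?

Using S = n/2 × [2a + (n-1)d]
14061 = n/2 × [2(33) + (n-1)(14)]
14061 = n/2 × [66 + 14n - 14]
28122 = n × [52 + 14n]
14n² + (52)n - 28122 = 0
Discriminant: Δ = (52)² - 4(14)(-28122) = 2704 + 1574832 = 1577536
√Δ = 1256
n = [-(52) + √Δ] / (2·14) = (-52 + 1256) / 28 = 1204 / 28 = 43
(The negative root is discarded since n must be a positive integer.)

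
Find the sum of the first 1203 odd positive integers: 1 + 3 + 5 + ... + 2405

Sum of first n odd numbers = n²
= 1203²
= 1447209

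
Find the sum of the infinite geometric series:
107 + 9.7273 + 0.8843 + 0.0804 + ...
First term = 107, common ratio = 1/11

For |r| < 1, S = a / (1 - r)
S = 107 / (1 - (1/11))
S = 107 / (10/11)
S = 1177/10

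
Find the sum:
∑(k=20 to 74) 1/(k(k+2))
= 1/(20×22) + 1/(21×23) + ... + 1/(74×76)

Partial fractions: 1/(k(k+2)) = (1/2)[1/k - 1/(k+2)]
Telescoping leaves the first two and last two terms:
= (1/2)[1/20 + 1/21 - 1/75 - 1/76]
= 473/13300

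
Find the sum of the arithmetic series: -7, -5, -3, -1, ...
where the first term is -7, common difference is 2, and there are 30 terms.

Sₙ = n/2 × (first + last)
Last term = a + (n-1)d = -7 + (30-1)×2 = 51
S_30 = 30/2 × (-7 + 51)
S_30 = 30/2 × 44 = 660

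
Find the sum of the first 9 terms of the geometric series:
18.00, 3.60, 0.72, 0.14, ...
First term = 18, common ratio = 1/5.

Sₙ = a(1 - rⁿ) / (1 - r)
S_9 = 18(1 - (1/5)^9) / (1 - (1/5))
S_9 = 18(1 - (1/1953125)) / (4/5)
S_9 = 8789058/390625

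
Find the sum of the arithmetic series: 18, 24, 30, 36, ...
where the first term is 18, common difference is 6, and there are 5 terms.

Sₙ = n/2 × (first + last)
Last term = a + (n-1)d = 18 + (5-1)×6 = 42
S_5 = 5/2 × (18 + 42)
S_5 = 5/2 × 60 = 150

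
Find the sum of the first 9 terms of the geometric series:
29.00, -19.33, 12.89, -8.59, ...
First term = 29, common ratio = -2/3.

Sₙ = a(1 - rⁿ) / (1 - r)
S_9 = 29(1 - (-2/3)^9) / (1 - (-2/3))
S_9 = 29(1 - (-512/19683)) / (5/3)
S_9 = 117131/6561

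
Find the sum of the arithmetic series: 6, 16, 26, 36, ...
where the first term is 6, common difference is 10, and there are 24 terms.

Sₙ = n/2 × (first + last)
Last term = a + (n-1)d = 6 + (24-1)×10 = 236
S_24 = 24/2 × (6 + 236)
S_24 = 24/2 × 242 = 2904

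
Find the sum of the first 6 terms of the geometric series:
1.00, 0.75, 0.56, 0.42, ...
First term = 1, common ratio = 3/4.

Sₙ = a(1 - rⁿ) / (1 - r)
S_6 = 1(1 - (3/4)^6) / (1 - (3/4))
S_6 = 1(1 - (729/4096)) / (1/4)
S_6 = 3367/1024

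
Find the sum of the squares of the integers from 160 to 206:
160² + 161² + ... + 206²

Use ∑_{k=1}^{n} k² = n(n+1)(2n+1)/6, then subtract the first 159 terms.
∑_{k=1}^{206} k² = 206×207×413/6 = 2935191
∑_{k=1}^{159} k² = 159×160×319/6 = 1352560
∑_{k=160}^{206} k² = 2935191 - 1352560 = 1582631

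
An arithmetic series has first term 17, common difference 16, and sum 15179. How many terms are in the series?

Using S = n/2 × [2a + (n-1)d]
15179 = n/2 × [2(17) + (n-1)(16)]
15179 = n/2 × [34 + 16n - 16]
30358 = n × [18 + 16n]
16n² + (18)n - 30358 = 0
Discriminant: Δ = (18)² - 4(16)(-30358) = 324 + 1942912 = 1943236
√Δ = 1394
n = [-(18) + √Δ] / (2·16) = (-18 + 1394) / 32 = 1376 / 32 = 43
(The negative root is discarded since n must be a positive integer.)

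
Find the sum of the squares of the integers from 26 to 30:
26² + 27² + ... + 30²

Use ∑_{k=1}^{n} k² = n(n+1)(2n+1)/6, then subtract the first 25 terms.
∑_{k=1}^{30} k² = 30×31×61/6 = 9455
∑_{k=1}^{25} k² = 25×26×51/6 = 5525
∑_{k=26}^{30} k² = 9455 - 5525 = 3930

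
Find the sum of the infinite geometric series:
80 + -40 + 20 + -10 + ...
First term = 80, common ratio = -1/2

For |r| < 1, S = a / (1 - r)
S = 80 / (1 - (-1/2))
S = 80 / (3/2)
S = 160/3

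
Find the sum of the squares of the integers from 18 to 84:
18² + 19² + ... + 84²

Use ∑_{k=1}^{n} k² = n(n+1)(2n+1)/6, then subtract the first 17 terms.
∑_{k=1}^{84} k² = 84×85×169/6 = 201110
∑_{k=1}^{17} k² = 17×18×35/6 = 1785
∑_{k=18}^{84} k² = 201110 - 1785 = 199325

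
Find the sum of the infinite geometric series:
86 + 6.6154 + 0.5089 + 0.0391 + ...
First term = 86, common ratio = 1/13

For |r| < 1, S = a / (1 - r)
S = 86 / (1 - (1/13))
S = 86 / (12/13)
S = 559/6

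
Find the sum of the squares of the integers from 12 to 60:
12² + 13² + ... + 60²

Use ∑_{k=1}^{n} k² = n(n+1)(2n+1)/6, then subtract the first 11 terms.
∑_{k=1}^{60} k² = 60×61×121/6 = 73810
∑_{k=1}^{11} k² = 11×12×23/6 = 506
∑_{k=12}^{60} k² = 73810 - 506 = 73304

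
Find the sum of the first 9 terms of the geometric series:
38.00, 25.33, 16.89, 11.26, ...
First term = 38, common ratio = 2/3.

Sₙ = a(1 - rⁿ) / (1 - r)
S_9 = 38(1 - (2/3)^9) / (1 - (2/3))
S_9 = 38(1 - (512/19683)) / (1/3)
S_9 = 728498/6561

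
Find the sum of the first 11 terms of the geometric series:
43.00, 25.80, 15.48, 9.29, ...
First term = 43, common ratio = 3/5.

Sₙ = a(1 - rⁿ) / (1 - r)
S_11 = 43(1 - (3/5)^11) / (1 - (3/5))
S_11 = 43(1 - (177147/48828125)) / (2/5)
S_11 = 1045996027/9765625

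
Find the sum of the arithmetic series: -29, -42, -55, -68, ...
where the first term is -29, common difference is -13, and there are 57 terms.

Sₙ = n/2 × (first + last)
Last term = a + (n-1)d = -29 + (57-1)×(-13) = -757
S_57 = 57/2 × (-29 + (-757))
S_57 = 57/2 × (-786) = -22401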